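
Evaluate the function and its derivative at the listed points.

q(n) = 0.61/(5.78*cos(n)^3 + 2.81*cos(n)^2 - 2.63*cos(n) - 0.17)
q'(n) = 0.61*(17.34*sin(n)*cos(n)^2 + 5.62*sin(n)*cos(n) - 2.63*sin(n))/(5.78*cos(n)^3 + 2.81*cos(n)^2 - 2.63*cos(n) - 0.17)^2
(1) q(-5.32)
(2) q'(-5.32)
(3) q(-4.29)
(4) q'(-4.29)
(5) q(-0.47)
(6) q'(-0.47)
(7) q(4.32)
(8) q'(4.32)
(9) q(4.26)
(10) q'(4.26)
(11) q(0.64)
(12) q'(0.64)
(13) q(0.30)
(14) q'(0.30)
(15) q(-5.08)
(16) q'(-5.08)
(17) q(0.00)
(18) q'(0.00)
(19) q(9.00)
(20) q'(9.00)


(1) = 1.91
(2) = 30.48
(3) = 0.62
(4) = -1.16
(5) = 0.16
(6) = -0.31
(7) = 0.66
(8) = 1.48
(9) = 0.59
(10) = 0.91
(11) = 0.24
(12) = 0.75
(13) = 0.12
(14) = 0.14
(15) = -1.26
(16) = 3.96
(17) = 0.11
(18) = 0.00
(19) = 3.26
(20) = 47.70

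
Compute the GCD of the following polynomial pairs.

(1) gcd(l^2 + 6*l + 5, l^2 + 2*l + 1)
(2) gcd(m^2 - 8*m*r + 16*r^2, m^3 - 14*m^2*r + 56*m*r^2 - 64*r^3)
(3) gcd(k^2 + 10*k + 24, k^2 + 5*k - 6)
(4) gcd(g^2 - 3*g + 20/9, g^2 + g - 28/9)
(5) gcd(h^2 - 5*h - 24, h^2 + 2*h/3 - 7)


(1) = gcd((l + 1)*(l + 5), (l + 1)^2) = l + 1
(2) = gcd((m - 4*r)^2, (m - 8*r)*(m - 4*r)*(m - 2*r)) = -m + 4*r
(3) = gcd((k + 4)*(k + 6), (k - 1)*(k + 6)) = k + 6
(4) = gcd((g - 5/3)*(g - 4/3), (g - 4/3)*(g + 7/3)) = g - 4/3
(5) = h + 3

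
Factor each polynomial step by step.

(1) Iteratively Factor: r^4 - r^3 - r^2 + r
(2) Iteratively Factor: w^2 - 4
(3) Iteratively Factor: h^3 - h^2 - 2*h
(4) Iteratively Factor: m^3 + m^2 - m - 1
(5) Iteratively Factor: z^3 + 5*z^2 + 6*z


(1) = (r - 1)*(r^3 - r) = (r - 1)^2*(r^2 + r) = r*(r - 1)^2*(r + 1)
(2) = (w + 2)*(w - 2)
(3) = (h + 1)*(h^2 - 2*h) = h*(h + 1)*(h - 2)
(4) = (m + 1)*(m^2 - 1) = (m - 1)*(m + 1)*(m + 1)
(5) = (z)*(z^2 + 5*z + 6) = z*(z + 3)*(z + 2)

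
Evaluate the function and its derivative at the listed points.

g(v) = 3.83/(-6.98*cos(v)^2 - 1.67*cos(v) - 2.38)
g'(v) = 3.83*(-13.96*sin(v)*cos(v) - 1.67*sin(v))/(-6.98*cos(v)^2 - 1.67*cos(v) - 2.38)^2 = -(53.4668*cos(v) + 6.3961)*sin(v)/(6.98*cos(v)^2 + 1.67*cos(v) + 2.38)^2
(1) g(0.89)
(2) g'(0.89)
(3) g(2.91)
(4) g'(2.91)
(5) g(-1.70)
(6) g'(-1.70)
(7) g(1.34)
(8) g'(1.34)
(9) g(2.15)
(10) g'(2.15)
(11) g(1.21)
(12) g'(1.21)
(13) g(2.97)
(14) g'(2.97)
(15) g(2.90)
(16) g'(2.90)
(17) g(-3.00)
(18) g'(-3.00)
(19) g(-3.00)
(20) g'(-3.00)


(1) = -0.62
(2) = -0.81
(3) = -0.52
(4) = 0.19
(5) = -1.68
(6) = -0.09
(7) = -1.22
(8) = -1.85
(9) = -1.08
(10) = 1.51
(11) = -1.00
(12) = -1.60
(13) = -0.51
(14) = 0.14
(15) = -0.52
(16) = 0.20
(17) = -0.51
(18) = -0.11
(19) = -0.51
(20) = -0.11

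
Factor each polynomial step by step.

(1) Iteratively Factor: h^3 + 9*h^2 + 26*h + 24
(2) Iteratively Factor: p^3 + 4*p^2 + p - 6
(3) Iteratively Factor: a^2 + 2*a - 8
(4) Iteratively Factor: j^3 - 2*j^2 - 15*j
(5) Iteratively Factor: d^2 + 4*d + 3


(1) = (h + 4)*(h^2 + 5*h + 6) = (h + 2)*(h + 4)*(h + 3)
(2) = (p + 2)*(p^2 + 2*p - 3) = (p + 2)*(p + 3)*(p - 1)
(3) = (a - 2)*(a + 4)
(4) = (j)*(j^2 - 2*j - 15) = j*(j - 5)*(j + 3)
(5) = (d + 3)*(d + 1)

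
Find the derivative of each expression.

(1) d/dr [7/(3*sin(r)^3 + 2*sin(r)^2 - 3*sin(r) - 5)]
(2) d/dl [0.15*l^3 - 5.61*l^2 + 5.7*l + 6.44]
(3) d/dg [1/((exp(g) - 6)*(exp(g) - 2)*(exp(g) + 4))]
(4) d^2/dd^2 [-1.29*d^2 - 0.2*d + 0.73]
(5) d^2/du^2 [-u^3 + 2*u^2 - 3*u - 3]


(1) = 7*(-9*sin(r)^2 - 4*sin(r) + 3)*cos(r)/(3*sin(r)*cos(r)^2 + 2*cos(r)^2 + 3)^2
(2) = 0.45*l^2 - 11.22*l + 5.7
(3) = (-(exp(g) - 6)*(exp(g) - 2) - (exp(g) - 6)*(exp(g) + 4) - (exp(g) - 2)*(exp(g) + 4))*exp(g)/((exp(g) - 6)^2*(exp(g) - 2)^2*(exp(g) + 4)^2)
(4) = -2.58000000000000
(5) = 4 - 6*u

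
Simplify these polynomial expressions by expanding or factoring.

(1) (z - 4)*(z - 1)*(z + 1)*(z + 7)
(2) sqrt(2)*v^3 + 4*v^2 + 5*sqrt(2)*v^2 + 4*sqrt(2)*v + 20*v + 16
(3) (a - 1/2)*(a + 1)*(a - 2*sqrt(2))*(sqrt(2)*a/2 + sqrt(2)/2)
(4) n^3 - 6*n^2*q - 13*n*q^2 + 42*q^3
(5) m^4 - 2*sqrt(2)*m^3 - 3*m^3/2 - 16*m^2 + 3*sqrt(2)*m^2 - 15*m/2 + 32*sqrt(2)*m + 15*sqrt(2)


(1) = z^4 + 3*z^3 - 29*z^2 - 3*z + 28
(2) = (v + 4)*(v + 2*sqrt(2))*(sqrt(2)*v + sqrt(2))
(3) = sqrt(2)*a^4/2 - 2*a^3 + 3*sqrt(2)*a^3/4 - 3*a^2 - sqrt(2)*a/4 + 1
(4) = (n - 7*q)*(n - 2*q)*(n + 3*q)
(5) = (m - 5)*(m + 1/2)*(m + 3)*(m - 2*sqrt(2))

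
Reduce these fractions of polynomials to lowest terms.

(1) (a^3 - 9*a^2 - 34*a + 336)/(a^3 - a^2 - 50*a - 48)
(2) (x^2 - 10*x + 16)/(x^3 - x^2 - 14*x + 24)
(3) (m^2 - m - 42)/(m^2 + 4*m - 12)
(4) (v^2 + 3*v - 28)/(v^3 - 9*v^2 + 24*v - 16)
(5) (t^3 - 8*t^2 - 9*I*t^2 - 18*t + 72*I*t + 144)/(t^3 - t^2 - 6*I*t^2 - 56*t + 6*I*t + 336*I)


(1) = (a - 7)/(a + 1)
(2) = (x - 8)/(x^2 + x - 12)
(3) = (m - 7)/(m - 2)
(4) = (v + 7)/(v^2 - 5*v + 4)
(5) = (t - 3*I)/(t + 7)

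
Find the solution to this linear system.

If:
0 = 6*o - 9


Then:
o = 3/2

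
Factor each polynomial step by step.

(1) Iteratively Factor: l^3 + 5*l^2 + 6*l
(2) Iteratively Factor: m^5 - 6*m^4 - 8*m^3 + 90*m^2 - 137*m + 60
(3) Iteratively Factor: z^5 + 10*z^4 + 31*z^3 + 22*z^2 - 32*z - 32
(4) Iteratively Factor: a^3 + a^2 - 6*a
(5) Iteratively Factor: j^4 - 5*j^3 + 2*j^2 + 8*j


(1) = (l)*(l^2 + 5*l + 6) = l*(l + 2)*(l + 3)
(2) = (m - 1)*(m^4 - 5*m^3 - 13*m^2 + 77*m - 60) = (m - 1)*(m + 4)*(m^3 - 9*m^2 + 23*m - 15) = (m - 3)*(m - 1)*(m + 4)*(m^2 - 6*m + 5) = (m - 3)*(m - 1)^2*(m + 4)*(m - 5)
(3) = (z + 2)*(z^4 + 8*z^3 + 15*z^2 - 8*z - 16) = (z + 2)*(z + 4)*(z^3 + 4*z^2 - z - 4) = (z + 1)*(z + 2)*(z + 4)*(z^2 + 3*z - 4) = (z - 1)*(z + 1)*(z + 2)*(z + 4)*(z + 4)
(4) = (a - 2)*(a^2 + 3*a) = a*(a - 2)*(a + 3)
(5) = (j - 4)*(j^3 - j^2 - 2*j) = j*(j - 4)*(j^2 - j - 2) = j*(j - 4)*(j + 1)*(j - 2)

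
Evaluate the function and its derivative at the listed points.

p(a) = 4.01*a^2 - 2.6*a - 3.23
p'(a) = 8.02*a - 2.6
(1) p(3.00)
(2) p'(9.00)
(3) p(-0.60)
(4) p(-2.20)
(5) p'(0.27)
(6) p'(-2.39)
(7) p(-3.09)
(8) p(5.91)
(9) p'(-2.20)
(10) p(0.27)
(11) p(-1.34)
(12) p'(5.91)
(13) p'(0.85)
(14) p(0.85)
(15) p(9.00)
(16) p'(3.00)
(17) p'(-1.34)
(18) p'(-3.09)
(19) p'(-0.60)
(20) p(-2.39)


(1) = 25.06
(2) = 69.58
(3) = -0.23
(4) = 21.90
(5) = -0.43
(6) = -21.77
(7) = 43.09
(8) = 121.47
(9) = -20.24
(10) = -3.64
(11) = 7.45
(12) = 44.80
(13) = 4.22
(14) = -2.54
(15) = 298.18
(16) = 21.46
(17) = -13.35
(18) = -27.38
(19) = -7.41
(20) = 25.89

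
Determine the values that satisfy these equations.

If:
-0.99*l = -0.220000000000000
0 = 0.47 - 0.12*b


Then:
b = 3.92
l = 0.22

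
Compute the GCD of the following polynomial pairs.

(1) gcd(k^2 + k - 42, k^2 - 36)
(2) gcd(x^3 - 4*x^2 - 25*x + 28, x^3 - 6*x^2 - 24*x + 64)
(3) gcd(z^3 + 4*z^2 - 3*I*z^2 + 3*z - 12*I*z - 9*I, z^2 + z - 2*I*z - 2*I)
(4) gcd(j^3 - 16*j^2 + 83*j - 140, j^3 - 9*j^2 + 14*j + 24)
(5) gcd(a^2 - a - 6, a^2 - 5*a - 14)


(1) = gcd((k - 6)*(k + 7), (k - 6)*(k + 6)) = k - 6
(2) = gcd((x - 7)*(x - 1)*(x + 4), (x - 8)*(x - 2)*(x + 4)) = x + 4
(3) = gcd((z + 1)*(z + 3)*(z - 3*I), (z + 1)*(z - 2*I)) = z + 1
(4) = gcd((j - 7)*(j - 5)*(j - 4), (j - 6)*(j - 4)*(j + 1)) = j - 4
(5) = gcd((a - 3)*(a + 2), (a - 7)*(a + 2)) = a + 2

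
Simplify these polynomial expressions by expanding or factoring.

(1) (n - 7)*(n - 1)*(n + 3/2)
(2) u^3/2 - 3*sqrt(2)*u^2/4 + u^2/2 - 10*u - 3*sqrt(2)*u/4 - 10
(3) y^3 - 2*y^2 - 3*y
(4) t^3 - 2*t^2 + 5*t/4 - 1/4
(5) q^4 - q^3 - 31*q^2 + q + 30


(1) = n^3 - 13*n^2/2 - 5*n + 21/2
(2) = (u/2 + 1/2)*(u - 4*sqrt(2))*(u + 5*sqrt(2)/2)
(3) = y*(y - 3)*(y + 1)
(4) = (t - 1)*(t - 1/2)^2
(5) = (q - 6)*(q - 1)*(q + 1)*(q + 5)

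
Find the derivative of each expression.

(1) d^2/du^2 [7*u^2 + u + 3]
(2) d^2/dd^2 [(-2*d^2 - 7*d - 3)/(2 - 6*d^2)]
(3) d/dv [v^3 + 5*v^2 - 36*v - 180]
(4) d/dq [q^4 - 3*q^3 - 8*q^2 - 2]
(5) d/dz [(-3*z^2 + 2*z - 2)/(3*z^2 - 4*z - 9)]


(1) = 14
(2) = (63*d^3 + 99*d^2 + 63*d + 11)/(27*d^6 - 27*d^4 + 9*d^2 - 1)
(3) = 3*v^2 + 10*v - 36
(4) = q*(4*q^2 - 9*q - 16)
(5) = 2*(3*z^2 + 33*z - 13)/(9*z^4 - 24*z^3 - 38*z^2 + 72*z + 81)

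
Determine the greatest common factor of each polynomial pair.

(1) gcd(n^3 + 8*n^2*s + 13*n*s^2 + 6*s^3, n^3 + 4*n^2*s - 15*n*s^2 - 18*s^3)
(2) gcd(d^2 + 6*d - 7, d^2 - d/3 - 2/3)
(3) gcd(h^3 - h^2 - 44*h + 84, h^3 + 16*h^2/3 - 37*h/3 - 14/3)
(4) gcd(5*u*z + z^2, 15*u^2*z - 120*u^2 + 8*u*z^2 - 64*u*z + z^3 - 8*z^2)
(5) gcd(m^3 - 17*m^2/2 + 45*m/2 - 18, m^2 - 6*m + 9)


(1) = n^2 + 7*n*s + 6*s^2
(2) = d - 1
(3) = h^2 + 5*h - 14
(4) = 5*u + z
(5) = gcd((m - 4)*(m - 3)*(m - 3/2), (m - 3)^2) = m - 3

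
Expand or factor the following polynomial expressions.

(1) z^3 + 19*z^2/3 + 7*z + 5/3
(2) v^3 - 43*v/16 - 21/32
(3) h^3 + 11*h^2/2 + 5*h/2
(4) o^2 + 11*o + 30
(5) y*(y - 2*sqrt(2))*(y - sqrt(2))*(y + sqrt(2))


(1) = (z + 1/3)*(z + 1)*(z + 5)
(2) = (v - 7/4)*(v + 1/4)*(v + 3/2)
(3) = h*(h + 1/2)*(h + 5)
(4) = (o + 5)*(o + 6)
(5) = y^4 - 2*sqrt(2)*y^3 - 2*y^2 + 4*sqrt(2)*y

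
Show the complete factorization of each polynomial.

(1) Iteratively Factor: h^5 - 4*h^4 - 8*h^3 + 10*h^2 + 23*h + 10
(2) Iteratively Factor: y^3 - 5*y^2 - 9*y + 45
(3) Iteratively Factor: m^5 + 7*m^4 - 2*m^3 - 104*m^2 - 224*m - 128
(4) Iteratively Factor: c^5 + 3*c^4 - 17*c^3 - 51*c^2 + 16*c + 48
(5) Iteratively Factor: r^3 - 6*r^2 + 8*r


(1) = (h + 1)*(h^4 - 5*h^3 - 3*h^2 + 13*h + 10) = (h - 5)*(h + 1)*(h^3 - 3*h - 2) = (h - 5)*(h + 1)^2*(h^2 - h - 2) = (h - 5)*(h + 1)^3*(h - 2)
(2) = (y - 5)*(y^2 - 9) = (y - 5)*(y + 3)*(y - 3)
(3) = (m - 4)*(m^4 + 11*m^3 + 42*m^2 + 64*m + 32) = (m - 4)*(m + 2)*(m^3 + 9*m^2 + 24*m + 16) = (m - 4)*(m + 2)*(m + 4)*(m^2 + 5*m + 4) = (m - 4)*(m + 1)*(m + 2)*(m + 4)*(m + 4)
(4) = (c + 1)*(c^4 + 2*c^3 - 19*c^2 - 32*c + 48) = (c + 1)*(c + 3)*(c^3 - c^2 - 16*c + 16) = (c - 1)*(c + 1)*(c + 3)*(c^2 - 16) = (c - 1)*(c + 1)*(c + 3)*(c + 4)*(c - 4)
(5) = (r)*(r^2 - 6*r + 8) = r*(r - 2)*(r - 4)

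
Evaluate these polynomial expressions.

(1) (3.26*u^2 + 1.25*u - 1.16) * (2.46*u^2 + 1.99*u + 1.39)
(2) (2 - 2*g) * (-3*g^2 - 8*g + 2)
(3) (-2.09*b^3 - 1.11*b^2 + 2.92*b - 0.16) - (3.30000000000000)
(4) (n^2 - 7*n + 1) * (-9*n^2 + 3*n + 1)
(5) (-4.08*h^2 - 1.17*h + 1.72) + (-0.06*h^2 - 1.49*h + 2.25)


(1) = 8.0196*u^4 + 9.5624*u^3 + 4.1653*u^2 - 0.5709*u - 1.6124
(2) = 6*g^3 + 10*g^2 - 20*g + 4
(3) = -2.09*b^3 - 1.11*b^2 + 2.92*b - 3.46
(4) = -9*n^4 + 66*n^3 - 29*n^2 - 4*n + 1
(5) = -4.14*h^2 - 2.66*h + 3.97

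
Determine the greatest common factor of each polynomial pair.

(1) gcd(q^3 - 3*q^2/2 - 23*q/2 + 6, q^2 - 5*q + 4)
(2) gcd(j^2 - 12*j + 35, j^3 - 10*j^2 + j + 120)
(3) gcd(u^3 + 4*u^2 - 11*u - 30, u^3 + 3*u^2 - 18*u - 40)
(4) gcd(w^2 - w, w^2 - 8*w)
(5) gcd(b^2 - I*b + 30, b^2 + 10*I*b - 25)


(1) = q - 4
(2) = gcd((j - 7)*(j - 5), (j - 8)*(j - 5)*(j + 3)) = j - 5
(3) = gcd((u - 3)*(u + 2)*(u + 5), (u - 4)*(u + 2)*(u + 5)) = u^2 + 7*u + 10
(4) = gcd(w*(w - 1), w*(w - 8)) = w
(5) = b + 5*I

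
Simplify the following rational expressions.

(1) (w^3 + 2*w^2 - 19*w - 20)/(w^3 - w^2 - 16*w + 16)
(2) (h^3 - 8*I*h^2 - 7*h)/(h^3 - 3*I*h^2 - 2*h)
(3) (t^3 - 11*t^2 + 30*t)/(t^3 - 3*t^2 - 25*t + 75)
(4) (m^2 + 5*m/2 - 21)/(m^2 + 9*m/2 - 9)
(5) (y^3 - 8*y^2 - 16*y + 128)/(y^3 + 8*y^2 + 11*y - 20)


(1) = (w^2 + 6*w + 5)/(w^2 + 3*w - 4)
(2) = (h - 7*I)/(h - 2*I)
(3) = (t^2 - 6*t)/(t^2 + 2*t - 15)
(4) = (2*m - 7)/(2*m - 3)
(5) = (y^2 - 12*y + 32)/(y^2 + 4*y - 5)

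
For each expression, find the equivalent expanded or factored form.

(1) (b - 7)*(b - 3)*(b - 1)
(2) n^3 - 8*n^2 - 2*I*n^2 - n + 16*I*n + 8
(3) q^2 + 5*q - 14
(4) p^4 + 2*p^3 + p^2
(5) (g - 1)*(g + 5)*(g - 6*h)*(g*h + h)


(1) = b^3 - 11*b^2 + 31*b - 21
(2) = (n - 8)*(n - I)^2
(3) = (q - 2)*(q + 7)
(4) = p^2*(p + 1)^2
(5) = g^4*h - 6*g^3*h^2 + 5*g^3*h - 30*g^2*h^2 - g^2*h + 6*g*h^2 - 5*g*h + 30*h^2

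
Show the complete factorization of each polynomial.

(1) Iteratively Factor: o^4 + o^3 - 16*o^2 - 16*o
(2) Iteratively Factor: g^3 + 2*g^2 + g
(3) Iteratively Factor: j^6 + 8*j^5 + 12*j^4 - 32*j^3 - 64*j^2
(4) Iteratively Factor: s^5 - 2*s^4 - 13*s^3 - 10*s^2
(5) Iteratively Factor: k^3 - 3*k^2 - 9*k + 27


(1) = (o + 1)*(o^3 - 16*o) = o*(o + 1)*(o^2 - 16) = o*(o + 1)*(o + 4)*(o - 4)
(2) = (g)*(g^2 + 2*g + 1) = g*(g + 1)*(g + 1)
(3) = (j - 2)*(j^5 + 10*j^4 + 32*j^3 + 32*j^2) = (j - 2)*(j + 4)*(j^4 + 6*j^3 + 8*j^2) = j*(j - 2)*(j + 4)*(j^3 + 6*j^2 + 8*j) = j^2*(j - 2)*(j + 4)*(j^2 + 6*j + 8) = j^2*(j - 2)*(j + 2)*(j + 4)*(j + 4)
(4) = (s - 5)*(s^4 + 3*s^3 + 2*s^2) = s*(s - 5)*(s^3 + 3*s^2 + 2*s) = s^2*(s - 5)*(s^2 + 3*s + 2) = s^2*(s - 5)*(s + 2)*(s + 1)
(5) = (k - 3)*(k^2 - 9) = (k - 3)*(k + 3)*(k - 3)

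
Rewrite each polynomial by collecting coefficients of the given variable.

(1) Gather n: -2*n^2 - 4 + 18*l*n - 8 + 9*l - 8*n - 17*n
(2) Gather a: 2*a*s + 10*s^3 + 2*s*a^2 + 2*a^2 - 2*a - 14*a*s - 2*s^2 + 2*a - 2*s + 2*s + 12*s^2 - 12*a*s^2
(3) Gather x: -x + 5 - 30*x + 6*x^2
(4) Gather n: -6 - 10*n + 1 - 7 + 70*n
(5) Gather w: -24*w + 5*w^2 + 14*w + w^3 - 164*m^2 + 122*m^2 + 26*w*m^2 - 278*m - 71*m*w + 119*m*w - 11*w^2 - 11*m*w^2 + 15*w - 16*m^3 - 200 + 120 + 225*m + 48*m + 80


(1) = 9*l - 2*n^2 + n*(18*l - 25) - 12
(2) = a^2*(2*s + 2) + a*(-12*s^2 - 12*s) + 10*s^3 + 10*s^2
(3) = 6*x^2 - 31*x + 5
(4) = 60*n - 12
(5) = -16*m^3 - 42*m^2 - 5*m + w^3 + w^2*(-11*m - 6) + w*(26*m^2 + 48*m + 5)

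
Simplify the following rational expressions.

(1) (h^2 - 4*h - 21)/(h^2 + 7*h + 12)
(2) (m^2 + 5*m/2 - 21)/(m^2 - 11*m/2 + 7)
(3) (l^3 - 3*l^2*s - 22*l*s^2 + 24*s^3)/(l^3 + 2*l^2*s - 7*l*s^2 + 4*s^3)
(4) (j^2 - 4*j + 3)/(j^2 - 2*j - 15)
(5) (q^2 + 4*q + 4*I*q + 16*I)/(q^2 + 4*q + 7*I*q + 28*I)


(1) = (h - 7)/(h + 4)
(2) = (m + 6)/(m - 2)
(3) = (-l + 6*s)/(-l + s)
(4) = (j^2 - 4*j + 3)/(j^2 - 2*j - 15)
(5) = (q + 4*I)/(q + 7*I)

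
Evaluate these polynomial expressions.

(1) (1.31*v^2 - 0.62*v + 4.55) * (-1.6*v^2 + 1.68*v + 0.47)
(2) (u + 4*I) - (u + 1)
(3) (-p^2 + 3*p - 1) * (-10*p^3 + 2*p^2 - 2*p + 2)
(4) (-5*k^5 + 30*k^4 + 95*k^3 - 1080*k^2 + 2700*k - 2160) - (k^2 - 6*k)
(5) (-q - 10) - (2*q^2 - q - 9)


(1) = -2.096*v^4 + 3.1928*v^3 - 7.7059*v^2 + 7.3526*v + 2.1385
(2) = -1 + 4*I
(3) = 10*p^5 - 32*p^4 + 18*p^3 - 10*p^2 + 8*p - 2
(4) = -5*k^5 + 30*k^4 + 95*k^3 - 1081*k^2 + 2706*k - 2160
(5) = -2*q^2 - 1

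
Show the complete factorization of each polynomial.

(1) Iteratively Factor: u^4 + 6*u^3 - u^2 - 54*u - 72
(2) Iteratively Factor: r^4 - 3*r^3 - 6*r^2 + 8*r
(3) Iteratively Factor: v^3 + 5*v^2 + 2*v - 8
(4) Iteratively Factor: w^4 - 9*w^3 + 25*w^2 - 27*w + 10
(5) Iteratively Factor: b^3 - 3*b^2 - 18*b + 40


(1) = (u - 3)*(u^3 + 9*u^2 + 26*u + 24) = (u - 3)*(u + 3)*(u^2 + 6*u + 8) = (u - 3)*(u + 2)*(u + 3)*(u + 4)
(2) = (r + 2)*(r^3 - 5*r^2 + 4*r) = r*(r + 2)*(r^2 - 5*r + 4) = r*(r - 1)*(r + 2)*(r - 4)
(3) = (v - 1)*(v^2 + 6*v + 8) = (v - 1)*(v + 4)*(v + 2)
(4) = (w - 5)*(w^3 - 4*w^2 + 5*w - 2) = (w - 5)*(w - 1)*(w^2 - 3*w + 2) = (w - 5)*(w - 2)*(w - 1)*(w - 1)
(5) = (b - 2)*(b^2 - b - 20) = (b - 2)*(b + 4)*(b - 5)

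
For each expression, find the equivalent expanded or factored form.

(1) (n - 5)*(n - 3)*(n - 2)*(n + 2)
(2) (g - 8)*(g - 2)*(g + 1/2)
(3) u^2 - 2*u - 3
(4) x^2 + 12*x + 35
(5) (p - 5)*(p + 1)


(1) = n^4 - 8*n^3 + 11*n^2 + 32*n - 60
(2) = g^3 - 19*g^2/2 + 11*g + 8
(3) = (u - 3)*(u + 1)
(4) = (x + 5)*(x + 7)
(5) = p^2 - 4*p - 5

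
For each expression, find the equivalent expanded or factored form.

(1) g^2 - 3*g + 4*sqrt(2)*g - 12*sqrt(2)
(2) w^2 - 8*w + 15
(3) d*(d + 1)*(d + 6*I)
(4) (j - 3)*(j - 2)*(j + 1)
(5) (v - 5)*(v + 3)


(1) = (g - 3)*(g + 4*sqrt(2))
(2) = (w - 5)*(w - 3)
(3) = d^3 + d^2 + 6*I*d^2 + 6*I*d
(4) = j^3 - 4*j^2 + j + 6
(5) = v^2 - 2*v - 15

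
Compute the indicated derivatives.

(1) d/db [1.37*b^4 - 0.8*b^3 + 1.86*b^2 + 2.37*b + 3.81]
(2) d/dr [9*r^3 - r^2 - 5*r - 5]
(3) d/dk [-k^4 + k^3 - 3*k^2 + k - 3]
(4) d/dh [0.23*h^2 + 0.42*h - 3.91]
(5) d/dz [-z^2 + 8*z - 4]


(1) = 5.48*b^3 - 2.4*b^2 + 3.72*b + 2.37
(2) = 27*r^2 - 2*r - 5
(3) = -4*k^3 + 3*k^2 - 6*k + 1
(4) = 0.46*h + 0.42
(5) = 8 - 2*z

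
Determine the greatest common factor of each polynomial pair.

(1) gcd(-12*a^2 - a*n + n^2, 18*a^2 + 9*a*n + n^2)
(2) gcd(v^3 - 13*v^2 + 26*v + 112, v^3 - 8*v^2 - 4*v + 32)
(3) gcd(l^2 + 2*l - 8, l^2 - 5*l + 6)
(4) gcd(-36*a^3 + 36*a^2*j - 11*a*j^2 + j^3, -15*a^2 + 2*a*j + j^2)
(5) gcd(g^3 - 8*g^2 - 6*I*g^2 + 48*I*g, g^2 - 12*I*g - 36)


(1) = 3*a + n
(2) = gcd((v - 8)*(v - 7)*(v + 2), (v - 8)*(v - 2)*(v + 2)) = v^2 - 6*v - 16
(3) = gcd((l - 2)*(l + 4), (l - 3)*(l - 2)) = l - 2
(4) = 3*a - j
(5) = g - 6*I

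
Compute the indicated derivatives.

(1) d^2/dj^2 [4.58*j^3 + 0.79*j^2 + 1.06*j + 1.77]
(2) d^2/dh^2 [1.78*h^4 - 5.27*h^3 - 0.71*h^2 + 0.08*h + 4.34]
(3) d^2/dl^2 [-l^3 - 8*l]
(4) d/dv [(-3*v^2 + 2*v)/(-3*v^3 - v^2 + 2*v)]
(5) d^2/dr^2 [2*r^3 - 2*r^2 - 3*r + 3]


(1) = 27.48*j + 1.58
(2) = 21.36*h^2 - 31.62*h - 1.42
(3) = -6*l
(4) = -1/(v^2 + 2*v + 1)
(5) = 12*r - 4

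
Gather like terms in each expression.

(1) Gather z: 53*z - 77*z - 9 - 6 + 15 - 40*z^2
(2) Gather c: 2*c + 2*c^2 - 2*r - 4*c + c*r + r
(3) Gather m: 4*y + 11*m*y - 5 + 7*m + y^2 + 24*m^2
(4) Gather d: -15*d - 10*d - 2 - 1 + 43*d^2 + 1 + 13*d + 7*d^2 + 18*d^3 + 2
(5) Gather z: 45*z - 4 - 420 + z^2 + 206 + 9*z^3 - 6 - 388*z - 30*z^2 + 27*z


(1) = -40*z^2 - 24*z
(2) = 2*c^2 + c*(r - 2) - r
(3) = 24*m^2 + m*(11*y + 7) + y^2 + 4*y - 5
(4) = 18*d^3 + 50*d^2 - 12*d
(5) = 9*z^3 - 29*z^2 - 316*z - 224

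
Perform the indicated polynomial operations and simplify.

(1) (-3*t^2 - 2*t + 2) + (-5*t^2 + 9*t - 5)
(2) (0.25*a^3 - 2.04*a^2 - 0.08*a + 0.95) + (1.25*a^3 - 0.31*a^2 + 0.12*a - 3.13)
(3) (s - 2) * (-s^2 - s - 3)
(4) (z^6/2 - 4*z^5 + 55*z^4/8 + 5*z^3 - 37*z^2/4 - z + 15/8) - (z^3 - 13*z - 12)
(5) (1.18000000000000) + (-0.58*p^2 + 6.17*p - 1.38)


(1) = -8*t^2 + 7*t - 3
(2) = 1.5*a^3 - 2.35*a^2 + 0.04*a - 2.18
(3) = -s^3 + s^2 - s + 6
(4) = z^6/2 - 4*z^5 + 55*z^4/8 + 4*z^3 - 37*z^2/4 + 12*z + 111/8
(5) = -0.58*p^2 + 6.17*p - 0.2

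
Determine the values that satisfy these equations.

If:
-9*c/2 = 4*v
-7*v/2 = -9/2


Then:
c = -8/7
v = 9/7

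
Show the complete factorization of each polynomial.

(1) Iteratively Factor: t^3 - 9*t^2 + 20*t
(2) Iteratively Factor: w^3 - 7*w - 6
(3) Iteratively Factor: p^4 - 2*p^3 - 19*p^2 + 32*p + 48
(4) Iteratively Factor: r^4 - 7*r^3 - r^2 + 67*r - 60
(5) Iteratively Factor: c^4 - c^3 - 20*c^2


(1) = (t - 4)*(t^2 - 5*t) = (t - 5)*(t - 4)*(t)
(2) = (w + 1)*(w^2 - w - 6) = (w + 1)*(w + 2)*(w - 3)
(3) = (p - 4)*(p^3 + 2*p^2 - 11*p - 12) = (p - 4)*(p + 4)*(p^2 - 2*p - 3) = (p - 4)*(p - 3)*(p + 4)*(p + 1)
(4) = (r + 3)*(r^3 - 10*r^2 + 29*r - 20) = (r - 4)*(r + 3)*(r^2 - 6*r + 5) = (r - 5)*(r - 4)*(r + 3)*(r - 1)
(5) = (c - 5)*(c^3 + 4*c^2) = c*(c - 5)*(c^2 + 4*c) = c^2*(c - 5)*(c + 4)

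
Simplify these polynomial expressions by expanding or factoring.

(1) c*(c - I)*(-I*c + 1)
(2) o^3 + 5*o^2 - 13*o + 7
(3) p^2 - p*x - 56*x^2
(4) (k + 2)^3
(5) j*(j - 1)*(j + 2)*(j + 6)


(1) = -I*c^3 - I*c
(2) = (o - 1)^2*(o + 7)
(3) = (p - 8*x)*(p + 7*x)
(4) = k^3 + 6*k^2 + 12*k + 8
(5) = j^4 + 7*j^3 + 4*j^2 - 12*j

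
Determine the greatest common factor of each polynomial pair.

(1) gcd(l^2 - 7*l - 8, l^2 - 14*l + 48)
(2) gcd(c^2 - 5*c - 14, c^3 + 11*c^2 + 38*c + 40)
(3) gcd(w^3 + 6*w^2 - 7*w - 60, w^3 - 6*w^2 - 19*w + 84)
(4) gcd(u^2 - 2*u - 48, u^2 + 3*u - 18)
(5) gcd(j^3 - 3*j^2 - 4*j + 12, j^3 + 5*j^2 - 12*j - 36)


(1) = gcd((l - 8)*(l + 1), (l - 8)*(l - 6)) = l - 8
(2) = c + 2
(3) = w^2 + w - 12
(4) = u + 6
(5) = j^2 - j - 6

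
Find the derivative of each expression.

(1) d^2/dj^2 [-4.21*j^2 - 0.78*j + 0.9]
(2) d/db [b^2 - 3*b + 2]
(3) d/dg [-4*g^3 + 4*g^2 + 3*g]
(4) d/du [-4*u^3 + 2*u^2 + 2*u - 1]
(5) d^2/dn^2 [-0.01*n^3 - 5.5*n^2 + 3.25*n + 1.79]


(1) = -8.42000000000000
(2) = 2*b - 3
(3) = -12*g^2 + 8*g + 3
(4) = -12*u^2 + 4*u + 2
(5) = -0.06*n - 11.0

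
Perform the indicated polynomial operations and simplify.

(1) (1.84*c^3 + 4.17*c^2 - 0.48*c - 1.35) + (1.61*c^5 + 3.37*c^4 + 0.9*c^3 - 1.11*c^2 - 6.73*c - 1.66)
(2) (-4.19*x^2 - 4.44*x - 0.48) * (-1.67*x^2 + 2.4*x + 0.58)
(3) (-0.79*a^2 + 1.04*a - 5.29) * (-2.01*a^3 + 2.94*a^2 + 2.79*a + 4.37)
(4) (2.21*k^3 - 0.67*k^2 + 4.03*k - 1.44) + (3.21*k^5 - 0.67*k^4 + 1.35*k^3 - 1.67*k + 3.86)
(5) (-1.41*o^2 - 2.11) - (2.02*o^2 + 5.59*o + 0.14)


(1) = 1.61*c^5 + 3.37*c^4 + 2.74*c^3 + 3.06*c^2 - 7.21*c - 3.01
(2) = 6.9973*x^4 - 2.6412*x^3 - 12.2846*x^2 - 3.7272*x - 0.2784
(3) = 1.5879*a^5 - 4.413*a^4 + 11.4864*a^3 - 16.1033*a^2 - 10.2143*a - 23.1173
(4) = 3.21*k^5 - 0.67*k^4 + 3.56*k^3 - 0.67*k^2 + 2.36*k + 2.42
(5) = -3.43*o^2 - 5.59*o - 2.25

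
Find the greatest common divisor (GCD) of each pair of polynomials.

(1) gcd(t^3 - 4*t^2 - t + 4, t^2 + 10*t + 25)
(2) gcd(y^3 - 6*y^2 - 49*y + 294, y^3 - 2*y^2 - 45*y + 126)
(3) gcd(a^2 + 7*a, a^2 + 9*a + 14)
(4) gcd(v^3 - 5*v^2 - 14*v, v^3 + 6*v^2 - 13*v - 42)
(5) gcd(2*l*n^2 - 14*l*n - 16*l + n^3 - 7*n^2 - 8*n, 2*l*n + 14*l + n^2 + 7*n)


(1) = 1
(2) = gcd((y - 7)*(y - 6)*(y + 7), (y - 6)*(y - 3)*(y + 7)) = y^2 + y - 42
(3) = a + 7
(4) = gcd(v*(v - 7)*(v + 2), (v - 3)*(v + 2)*(v + 7)) = v + 2
(5) = gcd((2*l + n)*(n - 8)*(n + 1), (2*l + n)*(n + 7)) = 2*l + n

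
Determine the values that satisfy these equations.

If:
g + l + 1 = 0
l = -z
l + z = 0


Then:
g = z - 1
l = -z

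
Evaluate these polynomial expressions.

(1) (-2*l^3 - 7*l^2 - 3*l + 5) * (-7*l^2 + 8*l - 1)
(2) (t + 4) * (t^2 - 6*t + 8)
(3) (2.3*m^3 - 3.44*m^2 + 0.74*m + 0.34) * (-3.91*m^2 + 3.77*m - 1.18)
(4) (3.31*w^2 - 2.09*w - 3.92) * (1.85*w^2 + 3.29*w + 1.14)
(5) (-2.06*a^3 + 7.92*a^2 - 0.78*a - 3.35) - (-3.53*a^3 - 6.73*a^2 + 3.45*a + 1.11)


(1) = 14*l^5 + 33*l^4 - 33*l^3 - 52*l^2 + 43*l - 5
(2) = t^3 - 2*t^2 - 16*t + 32
(3) = -8.993*m^5 + 22.1214*m^4 - 18.5762*m^3 + 5.5196*m^2 + 0.4086*m - 0.4012
(4) = 6.1235*w^4 + 7.0234*w^3 - 10.3547*w^2 - 15.2794*w - 4.4688
(5) = 1.47*a^3 + 14.65*a^2 - 4.23*a - 4.46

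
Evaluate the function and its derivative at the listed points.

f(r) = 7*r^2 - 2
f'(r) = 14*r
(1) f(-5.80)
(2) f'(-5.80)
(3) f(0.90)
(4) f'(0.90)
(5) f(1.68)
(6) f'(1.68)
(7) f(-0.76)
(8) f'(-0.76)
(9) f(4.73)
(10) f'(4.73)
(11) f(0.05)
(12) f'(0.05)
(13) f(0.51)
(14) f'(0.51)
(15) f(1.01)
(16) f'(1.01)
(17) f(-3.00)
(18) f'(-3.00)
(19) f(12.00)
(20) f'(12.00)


(1) = 233.48
(2) = -81.20
(3) = 3.67
(4) = 12.60
(5) = 17.76
(6) = 23.52
(7) = 2.04
(8) = -10.64
(9) = 154.61
(10) = 66.22
(11) = -1.98
(12) = 0.70
(13) = -0.18
(14) = 7.14
(15) = 5.14
(16) = 14.14
(17) = 61.00
(18) = -42.00
(19) = 1006.00
(20) = 168.00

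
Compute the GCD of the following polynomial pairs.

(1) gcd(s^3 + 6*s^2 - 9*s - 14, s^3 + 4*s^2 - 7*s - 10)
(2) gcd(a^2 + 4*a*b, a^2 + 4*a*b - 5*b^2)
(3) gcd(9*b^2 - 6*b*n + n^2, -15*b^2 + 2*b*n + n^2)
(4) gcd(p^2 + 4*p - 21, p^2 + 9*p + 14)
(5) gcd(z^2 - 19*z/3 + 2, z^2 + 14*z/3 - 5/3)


(1) = gcd((s - 2)*(s + 1)*(s + 7), (s - 2)*(s + 1)*(s + 5)) = s^2 - s - 2
(2) = 1
(3) = gcd((-3*b + n)^2, (-3*b + n)*(5*b + n)) = 3*b - n
(4) = p + 7
(5) = gcd((z - 6)*(z - 1/3), (z - 1/3)*(z + 5)) = z - 1/3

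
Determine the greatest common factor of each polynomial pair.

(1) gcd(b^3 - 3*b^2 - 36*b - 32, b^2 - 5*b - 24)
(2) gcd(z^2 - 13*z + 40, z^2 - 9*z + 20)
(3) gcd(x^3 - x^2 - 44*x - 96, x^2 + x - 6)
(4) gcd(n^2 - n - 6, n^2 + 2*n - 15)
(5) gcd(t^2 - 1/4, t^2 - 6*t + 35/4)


(1) = gcd((b - 8)*(b + 1)*(b + 4), (b - 8)*(b + 3)) = b - 8
(2) = z - 5
(3) = gcd((x - 8)*(x + 3)*(x + 4), (x - 2)*(x + 3)) = x + 3
(4) = n - 3
(5) = 1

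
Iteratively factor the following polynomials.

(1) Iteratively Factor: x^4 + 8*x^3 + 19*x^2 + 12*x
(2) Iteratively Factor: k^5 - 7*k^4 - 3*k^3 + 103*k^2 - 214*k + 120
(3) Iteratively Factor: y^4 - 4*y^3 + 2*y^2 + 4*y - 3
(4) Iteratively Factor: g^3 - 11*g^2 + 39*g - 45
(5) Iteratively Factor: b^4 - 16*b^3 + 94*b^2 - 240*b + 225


(1) = (x)*(x^3 + 8*x^2 + 19*x + 12) = x*(x + 3)*(x^2 + 5*x + 4) = x*(x + 1)*(x + 3)*(x + 4)
(2) = (k - 5)*(k^4 - 2*k^3 - 13*k^2 + 38*k - 24) = (k - 5)*(k + 4)*(k^3 - 6*k^2 + 11*k - 6) = (k - 5)*(k - 3)*(k + 4)*(k^2 - 3*k + 2) = (k - 5)*(k - 3)*(k - 1)*(k + 4)*(k - 2)
(3) = (y - 1)*(y^3 - 3*y^2 - y + 3) = (y - 1)*(y + 1)*(y^2 - 4*y + 3) = (y - 1)^2*(y + 1)*(y - 3)
(4) = (g - 3)*(g^2 - 8*g + 15) = (g - 5)*(g - 3)*(g - 3)
(5) = (b - 5)*(b^3 - 11*b^2 + 39*b - 45) = (b - 5)*(b - 3)*(b^2 - 8*b + 15) = (b - 5)^2*(b - 3)*(b - 3)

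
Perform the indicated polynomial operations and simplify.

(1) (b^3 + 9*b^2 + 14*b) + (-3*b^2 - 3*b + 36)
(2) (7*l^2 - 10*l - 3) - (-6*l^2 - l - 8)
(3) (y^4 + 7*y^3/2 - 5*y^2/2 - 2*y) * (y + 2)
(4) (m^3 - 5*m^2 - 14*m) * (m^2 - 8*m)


(1) = b^3 + 6*b^2 + 11*b + 36
(2) = 13*l^2 - 9*l + 5
(3) = y^5 + 11*y^4/2 + 9*y^3/2 - 7*y^2 - 4*y
(4) = m^5 - 13*m^4 + 26*m^3 + 112*m^2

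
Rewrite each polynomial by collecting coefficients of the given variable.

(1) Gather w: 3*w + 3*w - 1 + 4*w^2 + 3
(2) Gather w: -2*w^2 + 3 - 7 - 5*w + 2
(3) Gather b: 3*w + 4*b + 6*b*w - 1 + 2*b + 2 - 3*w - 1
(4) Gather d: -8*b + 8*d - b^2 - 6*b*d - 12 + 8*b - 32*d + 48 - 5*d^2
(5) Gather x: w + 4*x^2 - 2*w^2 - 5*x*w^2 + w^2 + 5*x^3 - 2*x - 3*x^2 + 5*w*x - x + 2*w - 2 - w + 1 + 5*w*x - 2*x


(1) = 4*w^2 + 6*w + 2
(2) = -2*w^2 - 5*w - 2
(3) = b*(6*w + 6)
(4) = -b^2 - 5*d^2 + d*(-6*b - 24) + 36
(5) = -w^2 + 2*w + 5*x^3 + x^2 + x*(-5*w^2 + 10*w - 5) - 1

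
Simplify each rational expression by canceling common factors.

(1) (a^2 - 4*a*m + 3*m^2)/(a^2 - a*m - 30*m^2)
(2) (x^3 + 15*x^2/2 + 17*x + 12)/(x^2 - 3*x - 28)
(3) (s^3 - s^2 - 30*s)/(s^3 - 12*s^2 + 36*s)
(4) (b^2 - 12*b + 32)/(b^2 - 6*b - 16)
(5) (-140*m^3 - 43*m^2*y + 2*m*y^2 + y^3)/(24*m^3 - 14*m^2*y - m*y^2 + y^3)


(1) = (a^2 - 4*a*m + 3*m^2)/(a^2 - a*m - 30*m^2)
(2) = (2*x^2 + 7*x + 6)/(2*x - 14)
(3) = (s + 5)/(s - 6)
(4) = (b - 4)/(b + 2)
(5) = (-35*m^2 - 2*m*y + y^2)/(6*m^2 - 5*m*y + y^2)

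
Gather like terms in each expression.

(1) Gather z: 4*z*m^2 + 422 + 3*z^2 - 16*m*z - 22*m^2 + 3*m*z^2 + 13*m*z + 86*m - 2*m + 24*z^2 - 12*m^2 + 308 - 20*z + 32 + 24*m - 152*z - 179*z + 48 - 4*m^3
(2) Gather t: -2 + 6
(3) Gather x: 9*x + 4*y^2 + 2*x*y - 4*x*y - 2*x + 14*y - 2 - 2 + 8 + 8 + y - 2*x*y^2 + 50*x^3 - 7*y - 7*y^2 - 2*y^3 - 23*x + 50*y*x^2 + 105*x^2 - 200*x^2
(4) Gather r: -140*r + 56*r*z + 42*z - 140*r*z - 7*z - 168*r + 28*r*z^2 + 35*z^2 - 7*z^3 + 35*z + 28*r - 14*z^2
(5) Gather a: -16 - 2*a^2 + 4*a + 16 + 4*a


(1) = -4*m^3 - 34*m^2 + 108*m + z^2*(3*m + 27) + z*(4*m^2 - 3*m - 351) + 810
(2) = 4
(3) = 50*x^3 + x^2*(50*y - 95) + x*(-2*y^2 - 2*y - 16) - 2*y^3 - 3*y^2 + 8*y + 12
(4) = r*(28*z^2 - 84*z - 280) - 7*z^3 + 21*z^2 + 70*z
(5) = -2*a^2 + 8*a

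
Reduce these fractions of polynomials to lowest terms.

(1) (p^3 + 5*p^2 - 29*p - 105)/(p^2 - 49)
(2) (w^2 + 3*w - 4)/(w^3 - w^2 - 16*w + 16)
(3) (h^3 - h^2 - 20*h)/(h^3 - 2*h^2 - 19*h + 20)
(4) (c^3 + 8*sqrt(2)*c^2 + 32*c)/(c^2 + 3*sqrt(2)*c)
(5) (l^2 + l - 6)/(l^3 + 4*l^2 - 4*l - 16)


(1) = (p^2 - 2*p - 15)/(p - 7)
(2) = 1/(w - 4)
(3) = h/(h - 1)
(4) = (c^2 + 8*sqrt(2)*c + 32)/(c + 3*sqrt(2))
(5) = (l + 3)/(l^2 + 6*l + 8)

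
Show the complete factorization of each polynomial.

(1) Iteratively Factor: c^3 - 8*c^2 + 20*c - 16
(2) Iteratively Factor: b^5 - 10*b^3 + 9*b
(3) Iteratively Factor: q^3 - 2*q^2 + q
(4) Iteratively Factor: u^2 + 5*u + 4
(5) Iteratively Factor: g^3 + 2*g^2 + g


(1) = (c - 4)*(c^2 - 4*c + 4) = (c - 4)*(c - 2)*(c - 2)
(2) = (b - 3)*(b^4 + 3*b^3 - b^2 - 3*b) = (b - 3)*(b + 3)*(b^3 - b) = (b - 3)*(b + 1)*(b + 3)*(b^2 - b) = (b - 3)*(b - 1)*(b + 1)*(b + 3)*(b)
(3) = (q - 1)*(q^2 - q) = q*(q - 1)*(q - 1)
(4) = (u + 4)*(u + 1)
(5) = (g + 1)*(g^2 + g) = g*(g + 1)*(g + 1)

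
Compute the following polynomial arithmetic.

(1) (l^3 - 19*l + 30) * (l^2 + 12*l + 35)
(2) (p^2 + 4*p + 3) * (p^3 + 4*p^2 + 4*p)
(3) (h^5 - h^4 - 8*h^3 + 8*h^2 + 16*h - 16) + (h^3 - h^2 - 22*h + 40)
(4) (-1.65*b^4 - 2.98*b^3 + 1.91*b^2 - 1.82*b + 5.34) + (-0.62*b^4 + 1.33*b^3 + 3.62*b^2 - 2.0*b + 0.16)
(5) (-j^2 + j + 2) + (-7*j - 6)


(1) = l^5 + 12*l^4 + 16*l^3 - 198*l^2 - 305*l + 1050
(2) = p^5 + 8*p^4 + 23*p^3 + 28*p^2 + 12*p
(3) = h^5 - h^4 - 7*h^3 + 7*h^2 - 6*h + 24
(4) = -2.27*b^4 - 1.65*b^3 + 5.53*b^2 - 3.82*b + 5.5
(5) = -j^2 - 6*j - 4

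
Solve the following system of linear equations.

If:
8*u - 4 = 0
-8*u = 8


Then:
No Solution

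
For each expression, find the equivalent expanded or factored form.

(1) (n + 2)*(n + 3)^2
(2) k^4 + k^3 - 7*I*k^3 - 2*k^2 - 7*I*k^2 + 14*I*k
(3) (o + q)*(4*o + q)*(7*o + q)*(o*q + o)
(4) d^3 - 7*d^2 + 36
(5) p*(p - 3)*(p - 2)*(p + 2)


(1) = n^3 + 8*n^2 + 21*n + 18
(2) = k*(k - 1)*(k + 2)*(k - 7*I)
(3) = 28*o^4*q + 28*o^4 + 39*o^3*q^2 + 39*o^3*q + 12*o^2*q^3 + 12*o^2*q^2 + o*q^4 + o*q^3
(4) = (d - 6)*(d - 3)*(d + 2)
(5) = p^4 - 3*p^3 - 4*p^2 + 12*p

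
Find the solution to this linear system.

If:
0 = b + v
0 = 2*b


Then:
b = 0
v = 0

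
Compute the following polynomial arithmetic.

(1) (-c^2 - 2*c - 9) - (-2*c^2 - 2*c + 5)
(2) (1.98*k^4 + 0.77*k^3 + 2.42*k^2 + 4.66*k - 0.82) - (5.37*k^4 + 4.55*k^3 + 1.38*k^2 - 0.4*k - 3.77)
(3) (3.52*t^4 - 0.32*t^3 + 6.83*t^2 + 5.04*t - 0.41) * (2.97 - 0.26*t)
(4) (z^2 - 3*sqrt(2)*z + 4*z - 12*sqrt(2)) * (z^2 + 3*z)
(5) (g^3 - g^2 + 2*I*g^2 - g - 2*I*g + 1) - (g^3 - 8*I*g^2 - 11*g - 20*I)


(1) = c^2 - 14
(2) = -3.39*k^4 - 3.78*k^3 + 1.04*k^2 + 5.06*k + 2.95
(3) = -0.9152*t^5 + 10.5376*t^4 - 2.7262*t^3 + 18.9747*t^2 + 15.0754*t - 1.2177
(4) = z^4 - 3*sqrt(2)*z^3 + 7*z^3 - 21*sqrt(2)*z^2 + 12*z^2 - 36*sqrt(2)*z
(5) = -g^2 + 10*I*g^2 + 10*g - 2*I*g + 1 + 20*I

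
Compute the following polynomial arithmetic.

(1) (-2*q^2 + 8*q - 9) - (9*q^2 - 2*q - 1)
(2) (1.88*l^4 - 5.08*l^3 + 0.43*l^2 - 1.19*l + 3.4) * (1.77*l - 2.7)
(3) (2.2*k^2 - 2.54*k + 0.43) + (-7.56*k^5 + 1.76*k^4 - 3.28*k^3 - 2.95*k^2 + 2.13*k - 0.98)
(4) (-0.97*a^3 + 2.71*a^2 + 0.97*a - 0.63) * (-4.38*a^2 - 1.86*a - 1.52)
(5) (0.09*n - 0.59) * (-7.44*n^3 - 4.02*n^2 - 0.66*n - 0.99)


(1) = -11*q^2 + 10*q - 8
(2) = 3.3276*l^5 - 14.0676*l^4 + 14.4771*l^3 - 3.2673*l^2 + 9.231*l - 9.18
(3) = -7.56*k^5 + 1.76*k^4 - 3.28*k^3 - 0.75*k^2 - 0.41*k - 0.55
(4) = 4.2486*a^5 - 10.0656*a^4 - 7.8148*a^3 - 3.164*a^2 - 0.3026*a + 0.9576
(5) = -0.6696*n^4 + 4.0278*n^3 + 2.3124*n^2 + 0.3003*n + 0.5841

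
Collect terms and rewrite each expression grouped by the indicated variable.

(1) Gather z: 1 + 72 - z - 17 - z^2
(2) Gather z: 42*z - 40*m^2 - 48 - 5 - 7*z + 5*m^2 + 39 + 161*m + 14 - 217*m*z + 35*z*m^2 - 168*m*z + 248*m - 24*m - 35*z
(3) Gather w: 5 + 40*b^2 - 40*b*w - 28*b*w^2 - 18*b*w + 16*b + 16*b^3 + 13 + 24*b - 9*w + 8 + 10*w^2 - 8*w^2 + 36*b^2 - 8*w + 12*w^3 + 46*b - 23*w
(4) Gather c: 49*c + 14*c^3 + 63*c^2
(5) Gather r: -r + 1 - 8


(1) = -z^2 - z + 56
(2) = -35*m^2 + 385*m + z*(35*m^2 - 385*m)
(3) = 16*b^3 + 76*b^2 + 86*b + 12*w^3 + w^2*(2 - 28*b) + w*(-58*b - 40) + 26
(4) = 14*c^3 + 63*c^2 + 49*c
(5) = -r - 7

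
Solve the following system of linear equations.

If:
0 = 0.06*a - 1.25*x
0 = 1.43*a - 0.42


Then:
a = 0.29
x = 0.01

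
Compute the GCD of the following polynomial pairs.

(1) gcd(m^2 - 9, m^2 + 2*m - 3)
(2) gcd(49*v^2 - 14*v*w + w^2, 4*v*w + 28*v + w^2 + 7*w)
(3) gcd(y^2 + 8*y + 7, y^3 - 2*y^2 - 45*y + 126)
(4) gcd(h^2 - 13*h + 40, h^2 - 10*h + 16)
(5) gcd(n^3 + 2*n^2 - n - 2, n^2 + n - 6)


(1) = m + 3
(2) = 1
(3) = gcd((y + 1)*(y + 7), (y - 6)*(y - 3)*(y + 7)) = y + 7
(4) = h - 8
(5) = 1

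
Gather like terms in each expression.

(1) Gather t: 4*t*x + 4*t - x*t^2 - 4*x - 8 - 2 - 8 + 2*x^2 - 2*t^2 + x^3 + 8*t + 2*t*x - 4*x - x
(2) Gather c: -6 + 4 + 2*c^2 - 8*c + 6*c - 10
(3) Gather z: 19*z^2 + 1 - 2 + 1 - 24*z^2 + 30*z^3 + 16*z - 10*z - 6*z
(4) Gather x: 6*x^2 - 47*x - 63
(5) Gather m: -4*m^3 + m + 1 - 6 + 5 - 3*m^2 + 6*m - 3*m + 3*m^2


(1) = t^2*(-x - 2) + t*(6*x + 12) + x^3 + 2*x^2 - 9*x - 18
(2) = 2*c^2 - 2*c - 12
(3) = 30*z^3 - 5*z^2
(4) = 6*x^2 - 47*x - 63
(5) = -4*m^3 + 4*m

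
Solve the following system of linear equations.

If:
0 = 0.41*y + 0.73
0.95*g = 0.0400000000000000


Then:
g = 0.04
y = -1.78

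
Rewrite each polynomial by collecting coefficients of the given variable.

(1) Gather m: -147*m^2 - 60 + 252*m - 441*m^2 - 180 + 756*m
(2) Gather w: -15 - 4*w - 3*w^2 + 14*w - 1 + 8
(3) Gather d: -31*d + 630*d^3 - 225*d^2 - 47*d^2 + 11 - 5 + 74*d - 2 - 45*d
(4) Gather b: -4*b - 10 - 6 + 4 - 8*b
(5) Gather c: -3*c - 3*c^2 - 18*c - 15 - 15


(1) = -588*m^2 + 1008*m - 240
(2) = -3*w^2 + 10*w - 8
(3) = 630*d^3 - 272*d^2 - 2*d + 4
(4) = -12*b - 12
(5) = -3*c^2 - 21*c - 30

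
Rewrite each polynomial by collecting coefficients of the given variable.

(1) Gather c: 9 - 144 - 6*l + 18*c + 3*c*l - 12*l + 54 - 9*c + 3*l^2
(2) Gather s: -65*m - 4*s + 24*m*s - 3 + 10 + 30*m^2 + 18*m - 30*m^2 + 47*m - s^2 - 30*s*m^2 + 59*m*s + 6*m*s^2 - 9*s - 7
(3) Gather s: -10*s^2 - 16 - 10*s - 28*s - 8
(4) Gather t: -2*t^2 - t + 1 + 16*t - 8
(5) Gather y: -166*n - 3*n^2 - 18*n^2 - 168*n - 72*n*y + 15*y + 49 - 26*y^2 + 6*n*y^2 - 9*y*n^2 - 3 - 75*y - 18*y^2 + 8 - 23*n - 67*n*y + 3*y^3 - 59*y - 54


(1) = c*(3*l + 9) + 3*l^2 - 18*l - 81
(2) = s^2*(6*m - 1) + s*(-30*m^2 + 83*m - 13)
(3) = -10*s^2 - 38*s - 24
(4) = -2*t^2 + 15*t - 7
(5) = -21*n^2 - 357*n + 3*y^3 + y^2*(6*n - 44) + y*(-9*n^2 - 139*n - 119)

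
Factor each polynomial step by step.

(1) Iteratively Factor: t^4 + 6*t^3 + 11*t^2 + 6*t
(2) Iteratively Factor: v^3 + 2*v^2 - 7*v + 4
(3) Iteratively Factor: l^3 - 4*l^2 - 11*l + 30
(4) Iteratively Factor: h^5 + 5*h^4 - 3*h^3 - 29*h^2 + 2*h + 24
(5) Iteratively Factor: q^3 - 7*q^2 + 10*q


(1) = (t)*(t^3 + 6*t^2 + 11*t + 6) = t*(t + 1)*(t^2 + 5*t + 6) = t*(t + 1)*(t + 2)*(t + 3)
(2) = (v - 1)*(v^2 + 3*v - 4) = (v - 1)^2*(v + 4)
(3) = (l - 2)*(l^2 - 2*l - 15) = (l - 5)*(l - 2)*(l + 3)
(4) = (h - 2)*(h^4 + 7*h^3 + 11*h^2 - 7*h - 12) = (h - 2)*(h + 3)*(h^3 + 4*h^2 - h - 4) = (h - 2)*(h + 3)*(h + 4)*(h^2 - 1) = (h - 2)*(h - 1)*(h + 3)*(h + 4)*(h + 1)
(5) = (q)*(q^2 - 7*q + 10) = q*(q - 5)*(q - 2)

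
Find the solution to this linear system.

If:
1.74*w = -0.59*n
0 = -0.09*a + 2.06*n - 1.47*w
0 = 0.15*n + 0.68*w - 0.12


Then:
a = -42.34
n = -1.49
w = 0.50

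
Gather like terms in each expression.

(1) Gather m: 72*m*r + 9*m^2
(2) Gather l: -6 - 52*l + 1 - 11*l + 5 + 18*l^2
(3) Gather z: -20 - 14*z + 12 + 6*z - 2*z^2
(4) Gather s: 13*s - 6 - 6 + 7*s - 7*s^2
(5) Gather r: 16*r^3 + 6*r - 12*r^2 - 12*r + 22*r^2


(1) = 9*m^2 + 72*m*r
(2) = 18*l^2 - 63*l
(3) = -2*z^2 - 8*z - 8
(4) = -7*s^2 + 20*s - 12
(5) = 16*r^3 + 10*r^2 - 6*r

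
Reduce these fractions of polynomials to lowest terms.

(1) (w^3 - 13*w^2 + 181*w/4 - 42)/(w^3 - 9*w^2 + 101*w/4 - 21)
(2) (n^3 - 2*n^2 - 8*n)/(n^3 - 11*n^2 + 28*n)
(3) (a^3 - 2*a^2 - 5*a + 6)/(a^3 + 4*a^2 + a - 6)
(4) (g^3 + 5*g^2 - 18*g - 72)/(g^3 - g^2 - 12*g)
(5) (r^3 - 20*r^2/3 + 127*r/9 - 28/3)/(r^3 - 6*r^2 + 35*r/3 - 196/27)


(1) = (w - 8)/(w - 4)
(2) = (n + 2)/(n - 7)
(3) = (a - 3)/(a + 3)
(4) = (g + 6)/g
(5) = (3*r - 9)/(3*r - 7)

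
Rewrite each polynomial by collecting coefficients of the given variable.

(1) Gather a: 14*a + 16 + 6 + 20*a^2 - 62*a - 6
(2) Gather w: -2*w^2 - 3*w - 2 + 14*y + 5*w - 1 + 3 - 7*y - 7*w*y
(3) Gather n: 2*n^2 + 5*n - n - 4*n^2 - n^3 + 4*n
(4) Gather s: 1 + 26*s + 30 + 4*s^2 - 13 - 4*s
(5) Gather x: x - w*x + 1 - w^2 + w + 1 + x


(1) = 20*a^2 - 48*a + 16
(2) = -2*w^2 + w*(2 - 7*y) + 7*y
(3) = -n^3 - 2*n^2 + 8*n
(4) = 4*s^2 + 22*s + 18
(5) = -w^2 + w + x*(2 - w) + 2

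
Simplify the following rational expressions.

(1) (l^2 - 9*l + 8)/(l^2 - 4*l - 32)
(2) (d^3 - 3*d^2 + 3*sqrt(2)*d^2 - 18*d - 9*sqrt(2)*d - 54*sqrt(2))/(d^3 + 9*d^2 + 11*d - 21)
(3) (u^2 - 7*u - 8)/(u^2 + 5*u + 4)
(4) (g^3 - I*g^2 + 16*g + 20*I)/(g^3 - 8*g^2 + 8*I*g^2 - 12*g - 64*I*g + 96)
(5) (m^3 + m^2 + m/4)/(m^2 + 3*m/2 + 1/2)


(1) = (l - 1)/(l + 4)
(2) = (d^2 + d*(-6 + 3*sqrt(2)) - 18*sqrt(2))/(d^2 + 6*d - 7)
(3) = (u - 8)/(u + 4)
(4) = (g^2 - 3*I*g + 10)/(g^2 + g*(-8 + 6*I) - 48*I)
(5) = (2*m^2 + m)/(2*m + 2)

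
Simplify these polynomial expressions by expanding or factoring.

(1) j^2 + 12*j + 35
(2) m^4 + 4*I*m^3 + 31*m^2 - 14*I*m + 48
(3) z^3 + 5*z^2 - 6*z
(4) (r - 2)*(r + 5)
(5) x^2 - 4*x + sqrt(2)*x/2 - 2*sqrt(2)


(1) = (j + 5)*(j + 7)
(2) = (m - 3*I)*(m - 2*I)*(m + I)*(m + 8*I)
(3) = z*(z - 1)*(z + 6)
(4) = r^2 + 3*r - 10
(5) = (x - 4)*(x + sqrt(2)/2)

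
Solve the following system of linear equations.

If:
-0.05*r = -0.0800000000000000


Then:
r = 1.60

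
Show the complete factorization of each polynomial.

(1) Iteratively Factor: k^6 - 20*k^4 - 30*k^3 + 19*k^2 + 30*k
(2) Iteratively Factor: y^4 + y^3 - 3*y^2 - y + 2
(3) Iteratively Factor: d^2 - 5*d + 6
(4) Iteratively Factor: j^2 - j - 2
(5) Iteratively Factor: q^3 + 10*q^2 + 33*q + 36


(1) = (k + 1)*(k^5 - k^4 - 19*k^3 - 11*k^2 + 30*k) = (k - 5)*(k + 1)*(k^4 + 4*k^3 + k^2 - 6*k) = (k - 5)*(k + 1)*(k + 2)*(k^3 + 2*k^2 - 3*k) = k*(k - 5)*(k + 1)*(k + 2)*(k^2 + 2*k - 3) = k*(k - 5)*(k + 1)*(k + 2)*(k + 3)*(k - 1)
(2) = (y + 2)*(y^3 - y^2 - y + 1) = (y + 1)*(y + 2)*(y^2 - 2*y + 1) = (y - 1)*(y + 1)*(y + 2)*(y - 1)
(3) = (d - 3)*(d - 2)
(4) = (j + 1)*(j - 2)
(5) = (q + 3)*(q^2 + 7*q + 12) = (q + 3)^2*(q + 4)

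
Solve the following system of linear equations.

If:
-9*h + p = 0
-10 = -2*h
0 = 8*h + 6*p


Then:
No Solution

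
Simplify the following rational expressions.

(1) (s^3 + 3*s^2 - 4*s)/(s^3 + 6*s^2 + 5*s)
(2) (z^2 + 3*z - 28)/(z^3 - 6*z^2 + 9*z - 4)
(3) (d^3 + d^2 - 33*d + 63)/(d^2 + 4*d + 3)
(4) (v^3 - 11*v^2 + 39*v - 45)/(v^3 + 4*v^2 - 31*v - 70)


(1) = (s^2 + 3*s - 4)/(s^2 + 6*s + 5)
(2) = (z + 7)/(z^2 - 2*z + 1)
(3) = (d^3 + d^2 - 33*d + 63)/(d^2 + 4*d + 3)
(4) = (v^2 - 6*v + 9)/(v^2 + 9*v + 14)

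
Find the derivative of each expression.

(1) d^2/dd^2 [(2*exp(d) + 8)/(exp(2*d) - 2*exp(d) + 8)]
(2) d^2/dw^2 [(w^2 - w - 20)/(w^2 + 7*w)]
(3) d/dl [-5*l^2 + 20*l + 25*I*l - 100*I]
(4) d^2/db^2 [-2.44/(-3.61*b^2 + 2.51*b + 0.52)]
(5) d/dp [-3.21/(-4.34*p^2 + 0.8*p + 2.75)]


(1) = 2*(exp(4*d) + 18*exp(3*d) - 72*exp(2*d) - 96*exp(d) + 128)*exp(d)/(exp(6*d) - 6*exp(5*d) + 36*exp(4*d) - 104*exp(3*d) + 288*exp(2*d) - 384*exp(d) + 512)
(2) = 8*(-2*w^3 - 15*w^2 - 105*w - 245)/(w^3*(w^3 + 21*w^2 + 147*w + 343))
(3) = -10*l + 20 + 25*I
(4) = (63.596648*b^2 - 44.218168*b - 2.44*(7.22*b - 2.51)*(14.44*b - 5.02) - 9.160736)/(-3.61*b^2 + 2.51*b + 0.52)^3
(5) = (2.568 - 27.8628*p)/(-4.34*p^2 + 0.8*p + 2.75)^2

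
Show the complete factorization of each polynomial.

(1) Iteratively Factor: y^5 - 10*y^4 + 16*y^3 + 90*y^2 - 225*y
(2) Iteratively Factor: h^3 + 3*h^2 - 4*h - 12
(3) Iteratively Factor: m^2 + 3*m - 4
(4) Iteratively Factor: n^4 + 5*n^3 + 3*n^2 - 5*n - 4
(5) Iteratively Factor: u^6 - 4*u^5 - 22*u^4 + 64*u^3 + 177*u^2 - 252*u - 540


(1) = (y)*(y^4 - 10*y^3 + 16*y^2 + 90*y - 225) = y*(y - 5)*(y^3 - 5*y^2 - 9*y + 45) = y*(y - 5)^2*(y^2 - 9) = y*(y - 5)^2*(y - 3)*(y + 3)
(2) = (h + 2)*(h^2 + h - 6) = (h + 2)*(h + 3)*(h - 2)
(3) = (m - 1)*(m + 4)
(4) = (n + 1)*(n^3 + 4*n^2 - n - 4) = (n + 1)*(n + 4)*(n^2 - 1) = (n + 1)^2*(n + 4)*(n - 1)
(5) = (u - 3)*(u^5 - u^4 - 25*u^3 - 11*u^2 + 144*u + 180) = (u - 5)*(u - 3)*(u^4 + 4*u^3 - 5*u^2 - 36*u - 36) = (u - 5)*(u - 3)*(u + 3)*(u^3 + u^2 - 8*u - 12) = (u - 5)*(u - 3)*(u + 2)*(u + 3)*(u^2 - u - 6) = (u - 5)*(u - 3)^2*(u + 2)*(u + 3)*(u + 2)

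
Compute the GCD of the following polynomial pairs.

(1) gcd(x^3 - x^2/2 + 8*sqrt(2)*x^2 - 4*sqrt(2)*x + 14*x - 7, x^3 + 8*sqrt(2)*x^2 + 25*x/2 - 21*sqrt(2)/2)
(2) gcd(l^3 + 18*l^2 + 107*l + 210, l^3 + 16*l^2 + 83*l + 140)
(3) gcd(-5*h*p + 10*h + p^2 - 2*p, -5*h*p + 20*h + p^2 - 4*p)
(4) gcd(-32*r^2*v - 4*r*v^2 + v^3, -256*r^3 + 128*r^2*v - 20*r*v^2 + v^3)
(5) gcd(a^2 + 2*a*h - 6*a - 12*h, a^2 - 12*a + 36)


(1) = x + 7*sqrt(2)
(2) = l^2 + 12*l + 35
(3) = gcd((-5*h + p)*(p - 2), (-5*h + p)*(p - 4)) = -5*h + p
(4) = 8*r - v
(5) = gcd((a - 6)*(a + 2*h), (a - 6)^2) = a - 6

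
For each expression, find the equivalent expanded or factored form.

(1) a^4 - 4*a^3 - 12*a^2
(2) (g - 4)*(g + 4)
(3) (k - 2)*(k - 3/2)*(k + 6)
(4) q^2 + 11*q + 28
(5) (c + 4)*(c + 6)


(1) = a^2*(a - 6)*(a + 2)
(2) = g^2 - 16
(3) = k^3 + 5*k^2/2 - 18*k + 18
(4) = (q + 4)*(q + 7)
(5) = c^2 + 10*c + 24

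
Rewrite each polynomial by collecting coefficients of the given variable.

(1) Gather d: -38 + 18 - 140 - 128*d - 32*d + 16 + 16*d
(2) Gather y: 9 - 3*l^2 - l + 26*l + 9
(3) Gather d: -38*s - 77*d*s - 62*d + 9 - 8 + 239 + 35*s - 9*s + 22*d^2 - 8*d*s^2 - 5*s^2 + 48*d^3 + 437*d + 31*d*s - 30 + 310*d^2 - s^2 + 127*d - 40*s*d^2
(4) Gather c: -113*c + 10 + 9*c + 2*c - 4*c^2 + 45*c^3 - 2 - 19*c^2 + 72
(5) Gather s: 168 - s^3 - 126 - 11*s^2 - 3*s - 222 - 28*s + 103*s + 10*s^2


(1) = -144*d - 144
(2) = -3*l^2 + 25*l + 18
(3) = 48*d^3 + d^2*(332 - 40*s) + d*(-8*s^2 - 46*s + 502) - 6*s^2 - 12*s + 210
(4) = 45*c^3 - 23*c^2 - 102*c + 80
(5) = -s^3 - s^2 + 72*s - 180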